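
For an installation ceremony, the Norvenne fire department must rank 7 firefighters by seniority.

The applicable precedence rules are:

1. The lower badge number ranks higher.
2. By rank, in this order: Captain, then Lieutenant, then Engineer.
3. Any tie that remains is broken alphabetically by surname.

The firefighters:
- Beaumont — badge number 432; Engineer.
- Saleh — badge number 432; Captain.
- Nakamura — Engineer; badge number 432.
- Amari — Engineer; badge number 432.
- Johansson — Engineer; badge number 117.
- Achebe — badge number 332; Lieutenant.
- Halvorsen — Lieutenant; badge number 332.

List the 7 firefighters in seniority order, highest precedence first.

By badge number (lower first): Johansson (117); then Achebe and Halvorsen (both 332); then Saleh, Amari, Beaumont and Nakamura (each 432).
Achebe and Halvorsen are each Lieutenant, so the next rule applies.
Among Achebe and Halvorsen, alphabetically by surname: Achebe before Halvorsen.
Among Saleh, Amari, Beaumont and Nakamura, by rank: Saleh (Captain) before Amari, Beaumont and Nakamura (Engineer).
Among Amari, Beaumont and Nakamura, alphabetically by surname: Amari before Beaumont before Nakamura.
Full order: Johansson, Achebe, Halvorsen, Saleh, Amari, Beaumont, Nakamura.

Johansson, Achebe, Halvorsen, Saleh, Amari, Beaumont, Nakamura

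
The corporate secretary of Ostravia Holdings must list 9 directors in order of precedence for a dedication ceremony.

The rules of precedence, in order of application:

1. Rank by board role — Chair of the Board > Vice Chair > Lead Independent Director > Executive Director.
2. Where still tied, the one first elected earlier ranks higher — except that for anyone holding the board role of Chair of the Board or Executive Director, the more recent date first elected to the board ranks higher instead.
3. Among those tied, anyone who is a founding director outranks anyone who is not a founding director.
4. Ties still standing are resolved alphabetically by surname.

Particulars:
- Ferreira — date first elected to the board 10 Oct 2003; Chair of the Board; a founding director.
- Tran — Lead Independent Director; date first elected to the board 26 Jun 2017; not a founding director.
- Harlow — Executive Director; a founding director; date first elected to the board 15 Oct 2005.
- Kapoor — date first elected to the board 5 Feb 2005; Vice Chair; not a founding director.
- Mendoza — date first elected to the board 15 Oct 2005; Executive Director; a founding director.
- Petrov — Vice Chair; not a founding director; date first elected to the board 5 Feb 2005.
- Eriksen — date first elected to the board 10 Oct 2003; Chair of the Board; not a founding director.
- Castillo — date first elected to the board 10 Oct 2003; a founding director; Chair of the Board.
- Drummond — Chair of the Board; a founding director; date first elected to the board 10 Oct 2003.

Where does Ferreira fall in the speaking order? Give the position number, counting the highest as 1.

3

By board role: Castillo, Drummond, Ferreira and Eriksen (Chair of the Board); then Kapoor and Petrov (Vice Chair); then Tran (Lead Independent Director); then Harlow and Mendoza (Executive Director).
Castillo, Drummond, Ferreira and Eriksen all have date first elected to the board 10 Oct 2003, so the next rule applies.
Among Castillo, Drummond, Ferreira and Eriksen, a founding director before not a founding director: Castillo, Drummond and Ferreira (a founding director) before Eriksen (not a founding director).
Among Castillo, Drummond and Ferreira, alphabetically by surname: Castillo before Drummond before Ferreira.
Kapoor and Petrov both have date first elected to the board 5 Feb 2005, so the next rule applies.
Kapoor and Petrov are each not a founding director, so the next rule applies.
Among Kapoor and Petrov, alphabetically by surname: Kapoor before Petrov.
Harlow and Mendoza both have date first elected to the board 15 Oct 2005, so the next rule applies.
Harlow and Mendoza are each a founding director, so the next rule applies.
Among Harlow and Mendoza, alphabetically by surname: Harlow before Mendoza.
Order: Castillo, Drummond, Ferreira, Eriksen, Kapoor, Petrov, Tran, Harlow, Mendoza. So position 3.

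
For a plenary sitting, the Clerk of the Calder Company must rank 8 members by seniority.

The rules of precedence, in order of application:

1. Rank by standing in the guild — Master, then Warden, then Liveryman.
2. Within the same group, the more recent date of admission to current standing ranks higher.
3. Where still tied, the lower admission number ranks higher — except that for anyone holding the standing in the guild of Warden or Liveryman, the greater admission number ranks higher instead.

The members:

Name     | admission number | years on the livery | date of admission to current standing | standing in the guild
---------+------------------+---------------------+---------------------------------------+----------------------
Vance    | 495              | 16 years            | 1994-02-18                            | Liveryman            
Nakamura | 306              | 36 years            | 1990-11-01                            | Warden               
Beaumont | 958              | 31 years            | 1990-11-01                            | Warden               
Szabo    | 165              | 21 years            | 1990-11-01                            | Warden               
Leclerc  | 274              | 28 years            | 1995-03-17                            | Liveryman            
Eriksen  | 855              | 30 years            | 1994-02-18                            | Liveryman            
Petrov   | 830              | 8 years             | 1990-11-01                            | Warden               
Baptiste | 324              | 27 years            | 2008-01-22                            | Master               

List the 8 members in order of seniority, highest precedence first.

By standing in the guild: Baptiste (Master); then Beaumont, Petrov, Nakamura and Szabo (Warden); then Leclerc, Eriksen and Vance (Liveryman).
Beaumont, Petrov, Nakamura and Szabo all have date of admission to current standing 1990-11-01, so the next rule applies.
Among Beaumont, Petrov, Nakamura and Szabo, by admission number (higher first) (reversed rule for this group): Beaumont (958) before Petrov (830) before Nakamura (306) before Szabo (165).
Among Leclerc, Eriksen and Vance, by date of admission to current standing (later first): Leclerc (1995-03-17) before Eriksen and Vance (1994-02-18).
Among Eriksen and Vance, by admission number (higher first) (reversed rule for this group): Eriksen (855) before Vance (495).
Full order: Baptiste, Beaumont, Petrov, Nakamura, Szabo, Leclerc, Eriksen, Vance.

Baptiste, Beaumont, Petrov, Nakamura, Szabo, Leclerc, Eriksen, Vance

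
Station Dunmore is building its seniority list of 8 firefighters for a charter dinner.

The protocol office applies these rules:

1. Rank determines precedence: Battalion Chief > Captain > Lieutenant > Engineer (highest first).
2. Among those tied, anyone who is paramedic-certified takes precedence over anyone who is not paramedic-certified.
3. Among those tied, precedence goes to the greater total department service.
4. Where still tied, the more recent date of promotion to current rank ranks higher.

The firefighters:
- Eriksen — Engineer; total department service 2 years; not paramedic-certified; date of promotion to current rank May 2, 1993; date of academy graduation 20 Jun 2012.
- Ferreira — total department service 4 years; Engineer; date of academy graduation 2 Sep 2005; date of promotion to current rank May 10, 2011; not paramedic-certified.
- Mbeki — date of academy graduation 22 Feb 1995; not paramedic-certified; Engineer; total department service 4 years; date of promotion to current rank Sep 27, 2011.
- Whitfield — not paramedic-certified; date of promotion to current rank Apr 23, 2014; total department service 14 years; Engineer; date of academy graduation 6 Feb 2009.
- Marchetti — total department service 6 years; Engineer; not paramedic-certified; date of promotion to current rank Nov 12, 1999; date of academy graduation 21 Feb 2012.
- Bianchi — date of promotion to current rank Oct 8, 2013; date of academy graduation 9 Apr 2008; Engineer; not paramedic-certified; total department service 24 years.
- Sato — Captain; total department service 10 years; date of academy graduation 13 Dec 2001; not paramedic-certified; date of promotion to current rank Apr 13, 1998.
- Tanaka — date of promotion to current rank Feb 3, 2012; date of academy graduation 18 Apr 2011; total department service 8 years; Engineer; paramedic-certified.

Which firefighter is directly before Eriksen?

By rank: Sato (Captain); then Tanaka, Bianchi, Whitfield, Marchetti, Mbeki, Ferreira and Eriksen (Engineer).
Among Tanaka, Bianchi, Whitfield, Marchetti, Mbeki, Ferreira and Eriksen, paramedic-certified before not paramedic-certified: Tanaka (paramedic-certified) before Bianchi, Whitfield, Marchetti, Mbeki, Ferreira and Eriksen (not paramedic-certified).
Among Bianchi, Whitfield, Marchetti, Mbeki, Ferreira and Eriksen, by total department service (higher first): Bianchi (24 years) before Whitfield (14 years) before Marchetti (6 years) before Mbeki and Ferreira (4 years) before Eriksen (2 years).
Among Mbeki and Ferreira, by date of promotion to current rank (later first): Mbeki (Sep 27, 2011) before Ferreira (May 10, 2011).
Order: Sato, Tanaka, Bianchi, Whitfield, Marchetti, Mbeki, Ferreira, Eriksen.

Ferreira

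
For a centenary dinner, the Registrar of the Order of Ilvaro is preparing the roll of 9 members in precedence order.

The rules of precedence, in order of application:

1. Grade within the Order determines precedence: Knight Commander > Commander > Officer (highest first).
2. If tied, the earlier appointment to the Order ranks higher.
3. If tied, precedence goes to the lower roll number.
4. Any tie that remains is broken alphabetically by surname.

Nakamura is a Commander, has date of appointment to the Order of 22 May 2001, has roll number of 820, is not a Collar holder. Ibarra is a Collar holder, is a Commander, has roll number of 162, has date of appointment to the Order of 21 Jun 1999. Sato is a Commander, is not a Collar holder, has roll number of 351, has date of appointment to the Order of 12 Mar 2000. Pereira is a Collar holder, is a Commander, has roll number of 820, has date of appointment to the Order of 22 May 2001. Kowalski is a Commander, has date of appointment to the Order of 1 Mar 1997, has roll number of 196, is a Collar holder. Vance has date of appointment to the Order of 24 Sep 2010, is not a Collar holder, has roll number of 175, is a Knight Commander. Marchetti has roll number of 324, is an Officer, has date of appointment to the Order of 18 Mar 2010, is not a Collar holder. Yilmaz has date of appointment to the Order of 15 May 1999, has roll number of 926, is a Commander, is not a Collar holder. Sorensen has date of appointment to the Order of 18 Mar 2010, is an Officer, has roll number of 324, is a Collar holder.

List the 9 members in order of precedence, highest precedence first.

Vance, Kowalski, Yilmaz, Ibarra, Sato, Nakamura, Pereira, Marchetti, Sorensen

By grade within the Order: Vance (Knight Commander); then Kowalski, Yilmaz, Ibarra, Sato, Nakamura and Pereira (Commander); then Marchetti and Sorensen (Officer).
Among Kowalski, Yilmaz, Ibarra, Sato, Nakamura and Pereira, by date of appointment to the Order (earlier first): Kowalski (1 Mar 1997) before Yilmaz (15 May 1999) before Ibarra (21 Jun 1999) before Sato (12 Mar 2000) before Nakamura and Pereira (22 May 2001).
Nakamura and Pereira both have roll number 820, so the next rule applies.
Among Nakamura and Pereira, alphabetically by surname: Nakamura before Pereira.
Marchetti and Sorensen both have date of appointment to the Order 18 Mar 2010, so the next rule applies.
Marchetti and Sorensen both have roll number 324, so the next rule applies.
Among Marchetti and Sorensen, alphabetically by surname: Marchetti before Sorensen.
Full order: Vance, Kowalski, Yilmaz, Ibarra, Sato, Nakamura, Pereira, Marchetti, Sorensen.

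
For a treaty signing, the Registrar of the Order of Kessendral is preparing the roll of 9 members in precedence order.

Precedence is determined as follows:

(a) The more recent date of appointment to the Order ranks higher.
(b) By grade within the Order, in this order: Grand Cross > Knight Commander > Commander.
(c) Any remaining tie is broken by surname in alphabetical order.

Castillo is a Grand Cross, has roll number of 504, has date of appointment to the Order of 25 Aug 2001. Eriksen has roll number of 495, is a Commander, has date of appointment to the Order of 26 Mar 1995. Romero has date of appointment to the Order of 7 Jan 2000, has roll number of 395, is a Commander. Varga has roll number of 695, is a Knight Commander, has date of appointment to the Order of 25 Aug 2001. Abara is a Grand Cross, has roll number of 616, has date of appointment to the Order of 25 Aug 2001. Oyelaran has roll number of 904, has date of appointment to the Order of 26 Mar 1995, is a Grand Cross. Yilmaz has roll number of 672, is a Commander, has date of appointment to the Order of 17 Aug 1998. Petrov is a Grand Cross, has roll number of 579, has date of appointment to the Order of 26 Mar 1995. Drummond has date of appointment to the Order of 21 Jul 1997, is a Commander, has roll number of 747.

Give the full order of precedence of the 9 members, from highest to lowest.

Abara, Castillo, Varga, Romero, Yilmaz, Drummond, Oyelaran, Petrov, Eriksen

By date of appointment to the Order (later first): Abara, Castillo and Varga (each 25 Aug 2001); then Romero (7 Jan 2000); then Yilmaz (17 Aug 1998); then Drummond (21 Jul 1997); then Oyelaran, Petrov and Eriksen (each 26 Mar 1995).
Among Abara, Castillo and Varga, by grade within the Order: Abara and Castillo (Grand Cross) before Varga (Knight Commander).
Among Abara and Castillo, alphabetically by surname: Abara before Castillo.
Among Oyelaran, Petrov and Eriksen, by grade within the Order: Oyelaran and Petrov (Grand Cross) before Eriksen (Commander).
Among Oyelaran and Petrov, alphabetically by surname: Oyelaran before Petrov.
Full order: Abara, Castillo, Varga, Romero, Yilmaz, Drummond, Oyelaran, Petrov, Eriksen.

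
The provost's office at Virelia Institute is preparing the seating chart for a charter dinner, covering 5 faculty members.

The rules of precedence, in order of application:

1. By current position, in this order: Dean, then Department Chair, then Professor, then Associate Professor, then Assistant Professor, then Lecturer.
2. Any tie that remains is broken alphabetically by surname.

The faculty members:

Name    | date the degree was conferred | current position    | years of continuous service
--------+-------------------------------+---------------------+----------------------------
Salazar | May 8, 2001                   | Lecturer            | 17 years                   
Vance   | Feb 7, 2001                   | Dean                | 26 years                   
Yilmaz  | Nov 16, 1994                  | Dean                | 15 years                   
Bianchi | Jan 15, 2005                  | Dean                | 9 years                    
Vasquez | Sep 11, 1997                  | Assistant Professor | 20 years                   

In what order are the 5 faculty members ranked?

Bianchi, Vance, Yilmaz, Vasquez, Salazar

By current position: Bianchi, Vance and Yilmaz (Dean); then Vasquez (Assistant Professor); then Salazar (Lecturer).
Among Bianchi, Vance and Yilmaz, alphabetically by surname: Bianchi before Vance before Yilmaz.
Full order: Bianchi, Vance, Yilmaz, Vasquez, Salazar.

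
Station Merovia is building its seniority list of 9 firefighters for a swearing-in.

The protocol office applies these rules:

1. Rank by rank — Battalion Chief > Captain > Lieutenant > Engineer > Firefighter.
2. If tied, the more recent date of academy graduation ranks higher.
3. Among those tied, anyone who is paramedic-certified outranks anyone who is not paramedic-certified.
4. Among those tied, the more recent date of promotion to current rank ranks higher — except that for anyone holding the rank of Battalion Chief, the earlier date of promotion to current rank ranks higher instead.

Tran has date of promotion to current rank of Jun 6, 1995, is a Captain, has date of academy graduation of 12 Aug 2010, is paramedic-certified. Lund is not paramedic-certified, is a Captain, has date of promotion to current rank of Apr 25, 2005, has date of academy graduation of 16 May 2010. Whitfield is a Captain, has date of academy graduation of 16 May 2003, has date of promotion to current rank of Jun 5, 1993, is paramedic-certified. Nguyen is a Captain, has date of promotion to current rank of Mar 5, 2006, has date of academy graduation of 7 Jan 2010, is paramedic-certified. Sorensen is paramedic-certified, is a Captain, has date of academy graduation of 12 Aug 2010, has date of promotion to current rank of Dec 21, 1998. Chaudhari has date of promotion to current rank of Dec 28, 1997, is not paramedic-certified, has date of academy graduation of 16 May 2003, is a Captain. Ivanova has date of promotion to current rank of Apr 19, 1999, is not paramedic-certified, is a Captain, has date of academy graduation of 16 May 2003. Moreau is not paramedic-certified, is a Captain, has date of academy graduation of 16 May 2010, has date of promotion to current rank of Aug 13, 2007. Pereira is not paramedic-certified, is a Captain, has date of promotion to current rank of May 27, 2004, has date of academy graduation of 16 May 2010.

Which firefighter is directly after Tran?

By rank: Sorensen, Tran, Moreau, Lund, Pereira, Nguyen, Whitfield, Ivanova and Chaudhari (Captain).
Among Sorensen, Tran, Moreau, Lund, Pereira, Nguyen, Whitfield, Ivanova and Chaudhari, by date of academy graduation (later first): Sorensen and Tran (12 Aug 2010) before Moreau, Lund and Pereira (16 May 2010) before Nguyen (7 Jan 2010) before Whitfield, Ivanova and Chaudhari (16 May 2003).
Sorensen and Tran are each paramedic-certified, so the next rule applies.
Among Sorensen and Tran, by date of promotion to current rank (later first): Sorensen (Dec 21, 1998) before Tran (Jun 6, 1995).
Moreau, Lund and Pereira are each not paramedic-certified, so the next rule applies.
Among Moreau, Lund and Pereira, by date of promotion to current rank (later first): Moreau (Aug 13, 2007) before Lund (Apr 25, 2005) before Pereira (May 27, 2004).
Among Whitfield, Ivanova and Chaudhari, paramedic-certified before not paramedic-certified: Whitfield (paramedic-certified) before Ivanova and Chaudhari (not paramedic-certified).
Among Ivanova and Chaudhari, by date of promotion to current rank (later first): Ivanova (Apr 19, 1999) before Chaudhari (Dec 28, 1997).
Order: Sorensen, Tran, Moreau, Lund, Pereira, Nguyen, Whitfield, Ivanova, Chaudhari.

Moreau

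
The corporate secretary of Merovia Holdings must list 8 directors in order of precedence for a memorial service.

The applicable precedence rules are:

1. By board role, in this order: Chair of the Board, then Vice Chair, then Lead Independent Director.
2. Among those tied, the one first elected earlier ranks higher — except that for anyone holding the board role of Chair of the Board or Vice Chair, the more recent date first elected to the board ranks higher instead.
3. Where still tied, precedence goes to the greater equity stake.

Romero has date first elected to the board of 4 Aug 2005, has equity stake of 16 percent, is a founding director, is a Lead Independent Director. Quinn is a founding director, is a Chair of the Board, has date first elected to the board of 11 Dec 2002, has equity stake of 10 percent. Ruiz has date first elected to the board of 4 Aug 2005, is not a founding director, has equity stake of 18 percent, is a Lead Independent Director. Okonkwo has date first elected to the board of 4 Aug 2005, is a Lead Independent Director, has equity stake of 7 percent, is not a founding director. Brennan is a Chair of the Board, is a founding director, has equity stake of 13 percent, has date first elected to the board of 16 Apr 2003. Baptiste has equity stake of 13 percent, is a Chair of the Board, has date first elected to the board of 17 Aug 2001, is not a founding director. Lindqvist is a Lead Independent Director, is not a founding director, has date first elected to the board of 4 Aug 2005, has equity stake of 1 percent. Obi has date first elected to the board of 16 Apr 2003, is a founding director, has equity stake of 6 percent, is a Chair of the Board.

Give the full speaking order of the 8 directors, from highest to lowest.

Brennan, Obi, Quinn, Baptiste, Ruiz, Romero, Okonkwo, Lindqvist

By board role: Brennan, Obi, Quinn and Baptiste (Chair of the Board); then Ruiz, Romero, Okonkwo and Lindqvist (Lead Independent Director).
Among Brennan, Obi, Quinn and Baptiste, by date first elected to the board (later first) (reversed rule for this group): Brennan and Obi (16 Apr 2003) before Quinn (11 Dec 2002) before Baptiste (17 Aug 2001).
Among Brennan and Obi, by equity stake (higher first): Brennan (13 percent) before Obi (6 percent).
Ruiz, Romero, Okonkwo and Lindqvist all have date first elected to the board 4 Aug 2005, so the next rule applies.
Among Ruiz, Romero, Okonkwo and Lindqvist, by equity stake (higher first): Ruiz (18 percent) before Romero (16 percent) before Okonkwo (7 percent) before Lindqvist (1 percent).
Full order: Brennan, Obi, Quinn, Baptiste, Ruiz, Romero, Okonkwo, Lindqvist.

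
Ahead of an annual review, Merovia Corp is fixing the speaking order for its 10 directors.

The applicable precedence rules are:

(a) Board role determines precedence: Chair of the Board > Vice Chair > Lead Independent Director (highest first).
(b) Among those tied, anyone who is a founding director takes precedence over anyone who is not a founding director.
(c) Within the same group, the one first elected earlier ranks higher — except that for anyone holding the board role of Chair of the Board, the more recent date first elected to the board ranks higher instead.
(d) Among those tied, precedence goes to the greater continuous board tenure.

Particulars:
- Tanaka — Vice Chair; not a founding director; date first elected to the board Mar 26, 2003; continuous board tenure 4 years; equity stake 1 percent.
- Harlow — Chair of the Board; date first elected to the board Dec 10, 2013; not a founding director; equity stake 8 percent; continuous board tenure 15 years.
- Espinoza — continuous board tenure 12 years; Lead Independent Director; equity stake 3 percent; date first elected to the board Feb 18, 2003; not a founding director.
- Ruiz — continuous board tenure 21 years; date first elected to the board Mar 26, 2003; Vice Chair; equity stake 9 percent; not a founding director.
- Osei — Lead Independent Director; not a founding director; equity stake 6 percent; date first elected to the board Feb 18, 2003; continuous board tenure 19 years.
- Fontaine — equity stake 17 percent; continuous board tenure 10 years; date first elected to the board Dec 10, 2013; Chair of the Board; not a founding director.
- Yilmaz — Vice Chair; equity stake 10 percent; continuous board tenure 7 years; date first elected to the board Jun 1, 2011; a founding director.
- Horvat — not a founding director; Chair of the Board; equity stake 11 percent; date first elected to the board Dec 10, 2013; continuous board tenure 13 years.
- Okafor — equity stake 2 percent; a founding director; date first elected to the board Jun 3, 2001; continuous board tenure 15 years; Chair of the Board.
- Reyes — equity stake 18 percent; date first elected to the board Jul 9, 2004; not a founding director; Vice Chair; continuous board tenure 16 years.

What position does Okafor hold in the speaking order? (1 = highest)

By board role: Okafor, Harlow, Horvat and Fontaine (Chair of the Board); then Yilmaz, Ruiz, Tanaka and Reyes (Vice Chair); then Osei and Espinoza (Lead Independent Director).
Among Okafor, Harlow, Horvat and Fontaine, a founding director before not a founding director: Okafor (a founding director) before Harlow, Horvat and Fontaine (not a founding director).
Harlow, Horvat and Fontaine all have date first elected to the board Dec 10, 2013, so the next rule applies.
Among Harlow, Horvat and Fontaine, by continuous board tenure (higher first): Harlow (15 years) before Horvat (13 years) before Fontaine (10 years).
Among Yilmaz, Ruiz, Tanaka and Reyes, a founding director before not a founding director: Yilmaz (a founding director) before Ruiz, Tanaka and Reyes (not a founding director).
Among Ruiz, Tanaka and Reyes, by date first elected to the board (earlier first): Ruiz and Tanaka (Mar 26, 2003) before Reyes (Jul 9, 2004).
Among Ruiz and Tanaka, by continuous board tenure (higher first): Ruiz (21 years) before Tanaka (4 years).
Osei and Espinoza are each not a founding director, so the next rule applies.
Osei and Espinoza both have date first elected to the board Feb 18, 2003, so the next rule applies.
Among Osei and Espinoza, by continuous board tenure (higher first): Osei (19 years) before Espinoza (12 years).
Order: Okafor, Harlow, Horvat, Fontaine, Yilmaz, Ruiz, Tanaka, Reyes, Osei, Espinoza. So position 1.

1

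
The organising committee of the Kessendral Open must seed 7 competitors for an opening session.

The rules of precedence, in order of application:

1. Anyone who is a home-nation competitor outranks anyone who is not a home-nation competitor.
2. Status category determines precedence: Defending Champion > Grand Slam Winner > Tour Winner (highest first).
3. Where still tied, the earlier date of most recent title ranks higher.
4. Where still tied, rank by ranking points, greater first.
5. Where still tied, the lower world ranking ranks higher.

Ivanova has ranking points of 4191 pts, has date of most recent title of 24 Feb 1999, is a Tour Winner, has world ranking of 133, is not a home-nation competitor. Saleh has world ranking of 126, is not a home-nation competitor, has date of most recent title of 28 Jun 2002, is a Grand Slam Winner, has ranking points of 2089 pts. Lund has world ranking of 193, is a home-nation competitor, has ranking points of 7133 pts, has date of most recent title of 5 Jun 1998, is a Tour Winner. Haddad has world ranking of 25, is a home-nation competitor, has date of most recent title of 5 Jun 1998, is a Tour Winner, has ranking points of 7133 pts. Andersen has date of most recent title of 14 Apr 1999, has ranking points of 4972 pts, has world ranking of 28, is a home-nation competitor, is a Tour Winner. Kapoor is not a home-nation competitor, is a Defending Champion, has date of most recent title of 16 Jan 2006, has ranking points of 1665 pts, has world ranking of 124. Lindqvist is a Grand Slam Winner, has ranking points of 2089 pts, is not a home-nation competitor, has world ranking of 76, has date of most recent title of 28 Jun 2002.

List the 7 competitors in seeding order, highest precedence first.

Haddad, Lund, Andersen, Kapoor, Lindqvist, Saleh, Ivanova

By the first rule: Haddad, Lund and Andersen (each a home-nation competitor); then Kapoor, Lindqvist, Saleh and Ivanova (each not a home-nation competitor).
Haddad, Lund and Andersen are each Tour Winner, so the next rule applies.
Among Haddad, Lund and Andersen, by date of most recent title (earlier first): Haddad and Lund (5 Jun 1998) before Andersen (14 Apr 1999).
Haddad and Lund both have ranking points 7133 pts, so the next rule applies.
Among Haddad and Lund, by world ranking (lower first): Haddad (25) before Lund (193).
Among Kapoor, Lindqvist, Saleh and Ivanova, by status category: Kapoor (Defending Champion) before Lindqvist and Saleh (Grand Slam Winner) before Ivanova (Tour Winner).
Lindqvist and Saleh both have date of most recent title 28 Jun 2002, so the next rule applies.
Lindqvist and Saleh both have ranking points 2089 pts, so the next rule applies.
Among Lindqvist and Saleh, by world ranking (lower first): Lindqvist (76) before Saleh (126).
Full order: Haddad, Lund, Andersen, Kapoor, Lindqvist, Saleh, Ivanova.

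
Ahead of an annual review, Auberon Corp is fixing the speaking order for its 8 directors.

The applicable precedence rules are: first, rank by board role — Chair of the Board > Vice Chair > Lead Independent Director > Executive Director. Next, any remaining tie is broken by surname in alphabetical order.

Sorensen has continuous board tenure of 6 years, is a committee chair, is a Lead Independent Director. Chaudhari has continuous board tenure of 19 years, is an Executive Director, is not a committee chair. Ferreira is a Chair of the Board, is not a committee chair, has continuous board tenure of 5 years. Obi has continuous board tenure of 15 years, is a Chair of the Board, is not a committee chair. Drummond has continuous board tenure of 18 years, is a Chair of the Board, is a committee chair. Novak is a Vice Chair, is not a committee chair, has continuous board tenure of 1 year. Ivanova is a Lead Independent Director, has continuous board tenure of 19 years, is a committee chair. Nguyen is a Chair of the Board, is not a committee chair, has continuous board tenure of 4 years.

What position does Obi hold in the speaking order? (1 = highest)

By board role: Drummond, Ferreira, Nguyen and Obi (Chair of the Board); then Novak (Vice Chair); then Ivanova and Sorensen (Lead Independent Director); then Chaudhari (Executive Director).
Among Drummond, Ferreira, Nguyen and Obi, alphabetically by surname: Drummond before Ferreira before Nguyen before Obi.
Among Ivanova and Sorensen, alphabetically by surname: Ivanova before Sorensen.
Order: Drummond, Ferreira, Nguyen, Obi, Novak, Ivanova, Sorensen, Chaudhari. So position 4.

4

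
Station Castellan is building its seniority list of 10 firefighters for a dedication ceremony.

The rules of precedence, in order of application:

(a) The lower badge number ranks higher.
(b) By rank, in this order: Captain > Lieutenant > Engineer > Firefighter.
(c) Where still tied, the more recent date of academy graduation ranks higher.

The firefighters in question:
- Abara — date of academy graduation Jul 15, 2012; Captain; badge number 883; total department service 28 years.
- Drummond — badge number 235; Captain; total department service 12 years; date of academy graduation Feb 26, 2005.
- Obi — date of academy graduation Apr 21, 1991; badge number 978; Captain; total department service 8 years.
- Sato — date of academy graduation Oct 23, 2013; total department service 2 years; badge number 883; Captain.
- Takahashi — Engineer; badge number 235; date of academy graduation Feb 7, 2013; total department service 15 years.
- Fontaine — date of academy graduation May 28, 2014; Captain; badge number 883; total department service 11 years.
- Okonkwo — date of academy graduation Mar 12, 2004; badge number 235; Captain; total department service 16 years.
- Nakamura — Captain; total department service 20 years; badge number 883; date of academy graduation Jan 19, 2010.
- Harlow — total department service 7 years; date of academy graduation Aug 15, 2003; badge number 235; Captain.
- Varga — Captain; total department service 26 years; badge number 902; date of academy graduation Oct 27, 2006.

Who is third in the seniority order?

By badge number (lower first): Drummond, Okonkwo, Harlow and Takahashi (each 235); then Fontaine, Sato, Abara and Nakamura (each 883); then Varga (902); then Obi (978).
Among Drummond, Okonkwo, Harlow and Takahashi, by rank: Drummond, Okonkwo and Harlow (Captain) before Takahashi (Engineer).
Among Drummond, Okonkwo and Harlow, by date of academy graduation (later first): Drummond (Feb 26, 2005) before Okonkwo (Mar 12, 2004) before Harlow (Aug 15, 2003).
Fontaine, Sato, Abara and Nakamura are each Captain, so the next rule applies.
Among Fontaine, Sato, Abara and Nakamura, by date of academy graduation (later first): Fontaine (May 28, 2014) before Sato (Oct 23, 2013) before Abara (Jul 15, 2012) before Nakamura (Jan 19, 2010).
Order: Drummond, Okonkwo, Harlow, Takahashi, Fontaine, Sato, Abara, Nakamura, Varga, Obi.

Harlow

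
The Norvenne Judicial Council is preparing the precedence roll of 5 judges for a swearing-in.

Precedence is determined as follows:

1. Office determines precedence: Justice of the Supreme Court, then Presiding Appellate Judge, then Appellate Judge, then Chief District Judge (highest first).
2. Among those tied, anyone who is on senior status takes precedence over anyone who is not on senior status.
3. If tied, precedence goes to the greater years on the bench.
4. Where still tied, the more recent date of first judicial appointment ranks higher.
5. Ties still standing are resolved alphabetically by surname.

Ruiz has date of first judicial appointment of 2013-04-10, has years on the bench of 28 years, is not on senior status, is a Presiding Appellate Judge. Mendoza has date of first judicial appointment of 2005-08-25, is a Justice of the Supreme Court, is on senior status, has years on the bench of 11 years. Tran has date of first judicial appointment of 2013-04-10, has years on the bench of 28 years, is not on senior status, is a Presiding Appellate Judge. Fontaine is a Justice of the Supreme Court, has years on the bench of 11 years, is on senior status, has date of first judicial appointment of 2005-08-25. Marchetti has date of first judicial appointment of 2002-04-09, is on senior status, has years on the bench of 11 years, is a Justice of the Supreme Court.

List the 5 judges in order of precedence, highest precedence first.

Fontaine, Mendoza, Marchetti, Ruiz, Tran

By office: Fontaine, Mendoza and Marchetti (Justice of the Supreme Court); then Ruiz and Tran (Presiding Appellate Judge).
Fontaine, Mendoza and Marchetti are each on senior status, so the next rule applies.
Fontaine, Mendoza and Marchetti all have years on the bench 11 years, so the next rule applies.
Among Fontaine, Mendoza and Marchetti, by date of first judicial appointment (later first): Fontaine and Mendoza (2005-08-25) before Marchetti (2002-04-09).
Among Fontaine and Mendoza, alphabetically by surname: Fontaine before Mendoza.
Ruiz and Tran are each not on senior status, so the next rule applies.
Ruiz and Tran both have years on the bench 28 years, so the next rule applies.
Ruiz and Tran both have date of first judicial appointment 2013-04-10, so the next rule applies.
Among Ruiz and Tran, alphabetically by surname: Ruiz before Tran.
Full order: Fontaine, Mendoza, Marchetti, Ruiz, Tran.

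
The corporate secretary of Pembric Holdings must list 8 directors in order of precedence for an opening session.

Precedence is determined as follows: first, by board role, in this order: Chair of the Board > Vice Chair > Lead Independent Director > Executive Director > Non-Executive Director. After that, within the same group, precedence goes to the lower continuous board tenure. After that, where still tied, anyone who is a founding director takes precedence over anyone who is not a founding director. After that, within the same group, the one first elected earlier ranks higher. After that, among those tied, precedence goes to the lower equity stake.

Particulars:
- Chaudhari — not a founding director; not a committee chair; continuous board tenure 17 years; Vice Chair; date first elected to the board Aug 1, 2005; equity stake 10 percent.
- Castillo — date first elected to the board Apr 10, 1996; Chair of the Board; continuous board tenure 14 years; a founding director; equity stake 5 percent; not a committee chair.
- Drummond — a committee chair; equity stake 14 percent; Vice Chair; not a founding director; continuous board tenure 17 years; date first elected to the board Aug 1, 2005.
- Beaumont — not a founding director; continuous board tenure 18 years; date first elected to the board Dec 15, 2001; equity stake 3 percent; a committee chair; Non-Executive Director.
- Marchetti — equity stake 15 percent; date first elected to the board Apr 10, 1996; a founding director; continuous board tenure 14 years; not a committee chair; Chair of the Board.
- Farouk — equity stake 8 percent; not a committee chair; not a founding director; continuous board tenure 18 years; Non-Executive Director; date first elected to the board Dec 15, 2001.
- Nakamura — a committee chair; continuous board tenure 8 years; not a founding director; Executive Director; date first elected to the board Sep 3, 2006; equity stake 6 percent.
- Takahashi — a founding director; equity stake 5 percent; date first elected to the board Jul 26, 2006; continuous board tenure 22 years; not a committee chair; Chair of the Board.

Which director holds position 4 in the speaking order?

Chaudhari

By board role: Castillo, Marchetti and Takahashi (Chair of the Board); then Chaudhari and Drummond (Vice Chair); then Nakamura (Executive Director); then Beaumont and Farouk (Non-Executive Director).
Among Castillo, Marchetti and Takahashi, by continuous board tenure (lower first): Castillo and Marchetti (14 years) before Takahashi (22 years).
Castillo and Marchetti are each a founding director, so the next rule applies.
Castillo and Marchetti both have date first elected to the board Apr 10, 1996, so the next rule applies.
Among Castillo and Marchetti, by equity stake (lower first): Castillo (5 percent) before Marchetti (15 percent).
Chaudhari and Drummond both have continuous board tenure 17 years, so the next rule applies.
Chaudhari and Drummond are each not a founding director, so the next rule applies.
Chaudhari and Drummond both have date first elected to the board Aug 1, 2005, so the next rule applies.
Among Chaudhari and Drummond, by equity stake (lower first): Chaudhari (10 percent) before Drummond (14 percent).
Beaumont and Farouk both have continuous board tenure 18 years, so the next rule applies.
Beaumont and Farouk are each not a founding director, so the next rule applies.
Beaumont and Farouk both have date first elected to the board Dec 15, 2001, so the next rule applies.
Among Beaumont and Farouk, by equity stake (lower first): Beaumont (3 percent) before Farouk (8 percent).
Order: Castillo, Marchetti, Takahashi, Chaudhari, Drummond, Nakamura, Beaumont, Farouk.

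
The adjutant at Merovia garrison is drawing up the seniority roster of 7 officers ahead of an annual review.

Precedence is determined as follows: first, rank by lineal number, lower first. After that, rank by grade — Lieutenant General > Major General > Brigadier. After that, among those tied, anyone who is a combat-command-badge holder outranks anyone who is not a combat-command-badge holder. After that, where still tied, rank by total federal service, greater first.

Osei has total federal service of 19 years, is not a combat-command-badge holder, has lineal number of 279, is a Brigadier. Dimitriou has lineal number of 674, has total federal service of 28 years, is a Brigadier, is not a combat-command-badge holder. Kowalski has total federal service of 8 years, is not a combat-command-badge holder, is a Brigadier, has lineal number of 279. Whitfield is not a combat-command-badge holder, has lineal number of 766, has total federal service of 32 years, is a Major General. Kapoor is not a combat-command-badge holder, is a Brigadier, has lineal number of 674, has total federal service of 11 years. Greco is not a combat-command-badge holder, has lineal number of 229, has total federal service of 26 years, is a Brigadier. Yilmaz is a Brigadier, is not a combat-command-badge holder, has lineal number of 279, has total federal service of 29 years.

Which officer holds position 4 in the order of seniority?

Kowalski

By lineal number (lower first): Greco (229); then Yilmaz, Osei and Kowalski (each 279); then Dimitriou and Kapoor (both 674); then Whitfield (766).
Yilmaz, Osei and Kowalski are each Brigadier, so the next rule applies.
Yilmaz, Osei and Kowalski are each not a combat-command-badge holder, so the next rule applies.
Among Yilmaz, Osei and Kowalski, by total federal service (higher first): Yilmaz (29 years) before Osei (19 years) before Kowalski (8 years).
Dimitriou and Kapoor are each Brigadier, so the next rule applies.
Dimitriou and Kapoor are each not a combat-command-badge holder, so the next rule applies.
Among Dimitriou and Kapoor, by total federal service (higher first): Dimitriou (28 years) before Kapoor (11 years).
Order: Greco, Yilmaz, Osei, Kowalski, Dimitriou, Kapoor, Whitfield.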